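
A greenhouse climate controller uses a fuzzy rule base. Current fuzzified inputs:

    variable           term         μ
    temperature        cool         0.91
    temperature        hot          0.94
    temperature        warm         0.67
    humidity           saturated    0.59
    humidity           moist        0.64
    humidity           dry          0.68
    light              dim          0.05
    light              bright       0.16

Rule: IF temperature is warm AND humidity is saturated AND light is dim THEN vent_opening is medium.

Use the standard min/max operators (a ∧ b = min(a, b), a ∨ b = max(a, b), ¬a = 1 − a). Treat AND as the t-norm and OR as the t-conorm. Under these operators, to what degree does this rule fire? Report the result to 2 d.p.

firing strength: warm=0.67, saturated=0.59, dim=0.05; AND[min(a, b)] → w = 0.05

0.05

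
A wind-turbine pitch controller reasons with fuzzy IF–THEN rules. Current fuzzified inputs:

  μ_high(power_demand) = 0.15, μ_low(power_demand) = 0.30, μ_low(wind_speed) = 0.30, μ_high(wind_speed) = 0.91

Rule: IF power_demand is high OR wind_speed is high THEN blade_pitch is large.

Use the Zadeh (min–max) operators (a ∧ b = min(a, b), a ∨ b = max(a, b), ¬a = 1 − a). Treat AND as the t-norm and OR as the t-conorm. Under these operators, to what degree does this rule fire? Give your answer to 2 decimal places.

firing strength: high=0.15, high=0.91; OR[max(a, b)] → w = 0.91

0.91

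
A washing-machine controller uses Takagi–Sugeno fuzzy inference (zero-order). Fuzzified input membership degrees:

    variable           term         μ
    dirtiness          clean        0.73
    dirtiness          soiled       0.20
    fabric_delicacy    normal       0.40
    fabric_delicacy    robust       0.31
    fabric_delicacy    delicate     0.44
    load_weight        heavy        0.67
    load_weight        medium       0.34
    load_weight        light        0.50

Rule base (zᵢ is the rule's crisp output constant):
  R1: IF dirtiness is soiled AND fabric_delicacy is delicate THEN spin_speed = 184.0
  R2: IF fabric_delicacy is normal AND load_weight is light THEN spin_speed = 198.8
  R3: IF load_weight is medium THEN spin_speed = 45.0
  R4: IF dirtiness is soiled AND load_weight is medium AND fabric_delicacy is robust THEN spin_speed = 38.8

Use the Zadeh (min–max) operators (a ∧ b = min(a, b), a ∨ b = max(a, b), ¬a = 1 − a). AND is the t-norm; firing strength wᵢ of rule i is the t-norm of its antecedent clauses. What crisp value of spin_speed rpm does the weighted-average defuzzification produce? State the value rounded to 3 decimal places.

R1 (z=184.0): soiled=0.20, delicate=0.44; AND[min(a, b)] → w = 0.20
R2 (z=198.8): normal=0.40, light=0.50; AND[min(a, b)] → w = 0.40
R3 (z=45.0): medium=0.34 → w = 0.34
R4 (z=38.8): soiled=0.20, medium=0.34, robust=0.31; AND[min(a, b)] → w = 0.20
Weighted average = (0.20·184.0 + 0.40·198.8 + 0.34·45.0 + 0.20·38.8) / (0.20 + 0.40 + 0.34 + 0.20)
  = 139.3800 / 1.1400 = 122.263

122.263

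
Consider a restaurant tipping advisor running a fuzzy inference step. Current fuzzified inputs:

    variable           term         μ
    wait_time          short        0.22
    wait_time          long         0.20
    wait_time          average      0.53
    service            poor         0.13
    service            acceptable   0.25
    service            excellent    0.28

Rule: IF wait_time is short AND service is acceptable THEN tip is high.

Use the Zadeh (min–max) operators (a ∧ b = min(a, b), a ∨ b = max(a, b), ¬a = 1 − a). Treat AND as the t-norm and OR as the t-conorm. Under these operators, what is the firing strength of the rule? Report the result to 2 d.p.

firing strength: short=0.22, acceptable=0.25; AND[min(a, b)] → w = 0.22

0.22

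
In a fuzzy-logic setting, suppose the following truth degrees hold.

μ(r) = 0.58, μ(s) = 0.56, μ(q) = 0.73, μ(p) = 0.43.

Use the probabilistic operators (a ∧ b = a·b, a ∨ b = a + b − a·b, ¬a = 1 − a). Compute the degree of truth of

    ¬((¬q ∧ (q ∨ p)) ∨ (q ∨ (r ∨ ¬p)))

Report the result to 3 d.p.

0.038

¬q = 1 − 0.7300 = 0.2700
q ∨ p = a + b − a·b on (0.7300, 0.4300) = 0.8461
¬q ∧ (q ∨ p) = a·b on (0.2700, 0.8461) = 0.2284
¬p = 1 − 0.4300 = 0.5700
r ∨ ¬p = a + b − a·b on (0.5800, 0.5700) = 0.8194
q ∨ (r ∨ ¬p) = a + b − a·b on (0.7300, 0.8194) = 0.9512
(¬q ∧ (q ∨ p)) ∨ (q ∨ (r ∨ ¬p)) = a + b − a·b on (0.2284, 0.9512) = 0.9624
¬((¬q ∧ (q ∨ p)) ∨ (q ∨ (r ∨ ¬p))) = 1 − 0.9624 = 0.0376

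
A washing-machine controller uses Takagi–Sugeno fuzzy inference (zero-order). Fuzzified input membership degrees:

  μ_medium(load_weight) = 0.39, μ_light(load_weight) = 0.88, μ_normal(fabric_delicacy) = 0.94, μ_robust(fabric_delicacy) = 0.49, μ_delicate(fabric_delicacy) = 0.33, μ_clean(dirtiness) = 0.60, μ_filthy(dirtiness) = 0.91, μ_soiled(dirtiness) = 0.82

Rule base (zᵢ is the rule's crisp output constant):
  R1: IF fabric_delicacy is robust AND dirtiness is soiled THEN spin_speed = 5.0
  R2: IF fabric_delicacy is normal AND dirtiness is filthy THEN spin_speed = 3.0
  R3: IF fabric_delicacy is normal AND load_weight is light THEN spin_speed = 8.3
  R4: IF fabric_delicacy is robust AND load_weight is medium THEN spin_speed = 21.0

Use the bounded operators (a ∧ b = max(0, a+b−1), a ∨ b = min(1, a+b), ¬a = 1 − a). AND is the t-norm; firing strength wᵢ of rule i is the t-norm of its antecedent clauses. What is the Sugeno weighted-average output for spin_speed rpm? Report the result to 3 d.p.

R1 (z=5.0): robust=0.49, soiled=0.82; AND[max(0, a+b−1)] → w = 0.31
R2 (z=3.0): normal=0.94, filthy=0.91; AND[max(0, a+b−1)] → w = 0.85
R3 (z=8.3): normal=0.94, light=0.88; AND[max(0, a+b−1)] → w = 0.82
R4 (z=21.0): robust=0.49, medium=0.39; AND[max(0, a+b−1)] → w = 0.00
Weighted average = (0.31·5.0 + 0.85·3.0 + 0.82·8.3 + 0.00·21.0) / (0.31 + 0.85 + 0.82 + 0.00)
  = 10.9060 / 1.9800 = 5.508

5.508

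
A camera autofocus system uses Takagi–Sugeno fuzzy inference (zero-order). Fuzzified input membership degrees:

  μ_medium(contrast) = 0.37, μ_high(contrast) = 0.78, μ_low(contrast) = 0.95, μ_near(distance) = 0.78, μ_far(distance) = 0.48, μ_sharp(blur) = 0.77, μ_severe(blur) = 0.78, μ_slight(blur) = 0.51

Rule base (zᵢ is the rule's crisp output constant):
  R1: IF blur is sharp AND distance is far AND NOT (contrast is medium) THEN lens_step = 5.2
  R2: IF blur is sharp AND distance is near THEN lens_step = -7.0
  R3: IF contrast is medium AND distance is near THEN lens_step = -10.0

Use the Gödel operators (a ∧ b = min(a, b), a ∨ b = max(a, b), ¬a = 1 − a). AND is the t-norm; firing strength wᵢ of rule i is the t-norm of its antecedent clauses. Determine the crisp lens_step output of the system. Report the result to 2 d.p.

-4.07

R1 (z=5.2): sharp=0.77, far=0.48, ¬medium=1−0.37=0.63; AND[min(a, b)] → w = 0.48
R2 (z=-7.0): sharp=0.77, near=0.78; AND[min(a, b)] → w = 0.77
R3 (z=-10.0): medium=0.37, near=0.78; AND[min(a, b)] → w = 0.37
Weighted average = (0.48·5.2 + 0.77·-7.0 + 0.37·-10.0) / (0.48 + 0.77 + 0.37)
  = -6.5940 / 1.6200 = -4.07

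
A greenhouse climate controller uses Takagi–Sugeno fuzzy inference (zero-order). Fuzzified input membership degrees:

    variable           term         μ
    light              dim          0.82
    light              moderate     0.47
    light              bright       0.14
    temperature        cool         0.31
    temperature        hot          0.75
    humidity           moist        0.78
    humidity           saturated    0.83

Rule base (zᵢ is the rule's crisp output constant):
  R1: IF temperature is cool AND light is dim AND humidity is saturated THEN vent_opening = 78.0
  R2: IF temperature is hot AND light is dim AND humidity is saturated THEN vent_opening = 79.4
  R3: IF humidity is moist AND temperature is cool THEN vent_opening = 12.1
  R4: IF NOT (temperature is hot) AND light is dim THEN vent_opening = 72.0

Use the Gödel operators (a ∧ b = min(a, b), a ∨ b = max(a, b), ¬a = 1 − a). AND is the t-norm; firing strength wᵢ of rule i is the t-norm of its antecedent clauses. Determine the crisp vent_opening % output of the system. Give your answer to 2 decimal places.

R1 (z=78.0): cool=0.31, dim=0.82, saturated=0.83; AND[min(a, b)] → w = 0.31
R2 (z=79.4): hot=0.75, dim=0.82, saturated=0.83; AND[min(a, b)] → w = 0.75
R3 (z=12.1): moist=0.78, cool=0.31; AND[min(a, b)] → w = 0.31
R4 (z=72.0): ¬hot=1−0.75=0.25, dim=0.82; AND[min(a, b)] → w = 0.25
Weighted average = (0.31·78.0 + 0.75·79.4 + 0.31·12.1 + 0.25·72.0) / (0.31 + 0.75 + 0.31 + 0.25)
  = 105.4810 / 1.6200 = 65.11

65.11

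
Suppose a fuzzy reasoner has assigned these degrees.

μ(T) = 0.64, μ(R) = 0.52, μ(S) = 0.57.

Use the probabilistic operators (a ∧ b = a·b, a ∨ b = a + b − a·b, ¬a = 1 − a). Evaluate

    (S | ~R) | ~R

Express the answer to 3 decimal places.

~R = 1 − 0.5200 = 0.4800
S | ~R = a + b − a·b on (0.5700, 0.4800) = 0.7764
~R = 1 − 0.5200 = 0.4800
(S | ~R) | ~R = a + b − a·b on (0.7764, 0.4800) = 0.8837

0.884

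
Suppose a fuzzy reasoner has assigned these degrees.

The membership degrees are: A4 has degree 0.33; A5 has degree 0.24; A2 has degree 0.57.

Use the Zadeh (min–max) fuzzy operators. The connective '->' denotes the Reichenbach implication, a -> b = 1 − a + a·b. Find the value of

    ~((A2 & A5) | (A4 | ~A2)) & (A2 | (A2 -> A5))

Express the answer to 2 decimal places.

A2 & A5 = min(a, b) on (0.57, 0.24) = 0.24
~A2 = 1 − 0.57 = 0.43
A4 | ~A2 = max(a, b) on (0.33, 0.43) = 0.43
(A2 & A5) | (A4 | ~A2) = max(a, b) on (0.24, 0.43) = 0.43
~((A2 & A5) | (A4 | ~A2)) = 1 − 0.43 = 0.57
A2 -> A5  [Reichenbach: 1 − a + a·b] with a=0.57, b=0.24 → 0.57
A2 | (A2 -> A5) = max(a, b) on (0.57, 0.57) = 0.57
~((A2 & A5) | (A4 | ~A2)) & (A2 | (A2 -> A5)) = min(a, b) on (0.57, 0.57) = 0.57

0.57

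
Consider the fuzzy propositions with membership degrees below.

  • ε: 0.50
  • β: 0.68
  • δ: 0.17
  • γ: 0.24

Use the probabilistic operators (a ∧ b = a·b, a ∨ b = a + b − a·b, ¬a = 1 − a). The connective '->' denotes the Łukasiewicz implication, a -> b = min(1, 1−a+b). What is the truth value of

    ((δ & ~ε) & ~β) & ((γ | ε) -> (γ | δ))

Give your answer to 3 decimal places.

~ε = 1 − 0.5000 = 0.5000
δ & ~ε = a·b on (0.1700, 0.5000) = 0.0850
~β = 1 − 0.6800 = 0.3200
(δ & ~ε) & ~β = a·b on (0.0850, 0.3200) = 0.0272
γ | ε = a + b − a·b on (0.2400, 0.5000) = 0.6200
γ | δ = a + b − a·b on (0.2400, 0.1700) = 0.3692
(γ | ε) -> (γ | δ)  [Łukasiewicz: min(1, 1−a+b)] with a=0.6200, b=0.3692 → 0.7492
((δ & ~ε) & ~β) & ((γ | ε) -> (γ | δ)) = a·b on (0.0272, 0.7492) = 0.0204

0.020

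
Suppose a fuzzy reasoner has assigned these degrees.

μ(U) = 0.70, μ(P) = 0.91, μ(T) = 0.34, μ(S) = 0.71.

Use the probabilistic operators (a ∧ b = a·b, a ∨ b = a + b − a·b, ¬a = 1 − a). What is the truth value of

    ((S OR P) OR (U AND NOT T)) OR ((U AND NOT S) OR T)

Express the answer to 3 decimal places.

S OR P = a + b − a·b on (0.7100, 0.9100) = 0.9739
NOT T = 1 − 0.3400 = 0.6600
U AND NOT T = a·b on (0.7000, 0.6600) = 0.4620
(S OR P) OR (U AND NOT T) = a + b − a·b on (0.9739, 0.4620) = 0.9860
NOT S = 1 − 0.7100 = 0.2900
U AND NOT S = a·b on (0.7000, 0.2900) = 0.2030
(U AND NOT S) OR T = a + b − a·b on (0.2030, 0.3400) = 0.4740
((S OR P) OR (U AND NOT T)) OR ((U AND NOT S) OR T) = a + b − a·b on (0.9860, 0.4740) = 0.9926

0.993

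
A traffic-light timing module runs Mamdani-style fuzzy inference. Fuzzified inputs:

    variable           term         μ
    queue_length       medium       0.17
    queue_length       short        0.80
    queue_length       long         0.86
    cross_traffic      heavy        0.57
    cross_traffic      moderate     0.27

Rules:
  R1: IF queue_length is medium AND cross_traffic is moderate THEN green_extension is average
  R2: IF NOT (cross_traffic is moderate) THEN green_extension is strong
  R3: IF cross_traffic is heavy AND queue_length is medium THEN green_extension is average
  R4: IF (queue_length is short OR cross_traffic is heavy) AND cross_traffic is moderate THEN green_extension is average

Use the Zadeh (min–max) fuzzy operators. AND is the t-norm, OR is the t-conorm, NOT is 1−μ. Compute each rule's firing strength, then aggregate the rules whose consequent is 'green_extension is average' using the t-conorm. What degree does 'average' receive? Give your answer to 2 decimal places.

0.27

R1: medium=0.17, moderate=0.27; AND[min(a, b)] → w = 0.17
R2: ¬moderate=1−0.27=0.73 → w = 0.73
R3: heavy=0.57, medium=0.17; AND[min(a, b)] → w = 0.17
R4: (short=0.80 OR heavy=0.57) = 0.80; AND[min(a, b)] with moderate=0.27 → w = 0.27
Rules with consequent 'average': {R1, R3, R4} → strengths 0.17, 0.17, 0.27
Aggregate via t-conorm [max(a, b)]: 0.27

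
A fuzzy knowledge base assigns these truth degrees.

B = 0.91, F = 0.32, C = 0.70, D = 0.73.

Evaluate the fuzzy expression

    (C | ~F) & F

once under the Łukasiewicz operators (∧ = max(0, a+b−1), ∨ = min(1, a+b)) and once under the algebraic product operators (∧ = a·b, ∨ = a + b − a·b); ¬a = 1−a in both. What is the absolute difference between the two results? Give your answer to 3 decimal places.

Under Łukasiewicz:
  ~F = 1 − 0.32 = 0.68
  C | ~F = min(1, a+b) on (0.70, 0.68) = 1.00
  (C | ~F) & F = max(0, a+b−1) on (1.00, 0.32) = 0.32
  → value = 0.3200
Under algebraic product:
  ~F = 1 − 0.3200 = 0.6800
  C | ~F = a + b − a·b on (0.7000, 0.6800) = 0.9040
  (C | ~F) & F = a·b on (0.9040, 0.3200) = 0.2893
  → value = 0.2893
|0.3200 − 0.2893| = 0.031

0.031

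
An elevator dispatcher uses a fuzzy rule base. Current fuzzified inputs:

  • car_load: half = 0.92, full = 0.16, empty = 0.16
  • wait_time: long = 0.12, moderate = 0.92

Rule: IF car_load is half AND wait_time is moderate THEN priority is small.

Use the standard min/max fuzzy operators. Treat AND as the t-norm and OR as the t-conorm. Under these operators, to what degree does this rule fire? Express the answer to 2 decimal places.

0.92

firing strength: half=0.92, moderate=0.92; AND[min(a, b)] → w = 0.92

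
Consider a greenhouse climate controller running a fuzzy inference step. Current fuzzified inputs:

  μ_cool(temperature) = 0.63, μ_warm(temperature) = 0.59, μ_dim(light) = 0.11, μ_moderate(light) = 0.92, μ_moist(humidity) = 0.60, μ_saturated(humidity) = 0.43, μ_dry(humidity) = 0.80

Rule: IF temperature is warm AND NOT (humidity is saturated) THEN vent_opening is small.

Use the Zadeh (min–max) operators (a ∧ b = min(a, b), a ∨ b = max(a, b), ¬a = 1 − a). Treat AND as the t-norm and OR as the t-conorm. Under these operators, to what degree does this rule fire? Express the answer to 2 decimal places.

firing strength: warm=0.59, ¬saturated=1−0.43=0.57; AND[min(a, b)] → w = 0.57

0.57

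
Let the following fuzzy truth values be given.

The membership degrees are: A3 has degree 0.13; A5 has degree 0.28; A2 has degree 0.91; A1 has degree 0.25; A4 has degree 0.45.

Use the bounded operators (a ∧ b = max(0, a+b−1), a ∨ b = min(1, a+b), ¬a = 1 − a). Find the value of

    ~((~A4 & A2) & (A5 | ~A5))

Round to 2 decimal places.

0.54

~A4 = 1 − 0.45 = 0.55
~A4 & A2 = max(0, a+b−1) on (0.55, 0.91) = 0.46
~A5 = 1 − 0.28 = 0.72
A5 | ~A5 = min(1, a+b) on (0.28, 0.72) = 1.00
(~A4 & A2) & (A5 | ~A5) = max(0, a+b−1) on (0.46, 1.00) = 0.46
~((~A4 & A2) & (A5 | ~A5)) = 1 − 0.46 = 0.54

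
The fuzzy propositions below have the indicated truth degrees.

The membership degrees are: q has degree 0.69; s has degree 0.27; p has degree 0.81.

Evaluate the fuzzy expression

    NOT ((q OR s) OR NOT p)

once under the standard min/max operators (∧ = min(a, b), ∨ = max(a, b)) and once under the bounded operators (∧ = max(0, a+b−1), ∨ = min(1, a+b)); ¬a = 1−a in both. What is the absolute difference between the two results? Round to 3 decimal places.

Under standard min/max:
  q OR s = max(a, b) on (0.69, 0.27) = 0.69
  NOT p = 1 − 0.81 = 0.19
  (q OR s) OR NOT p = max(a, b) on (0.69, 0.19) = 0.69
  NOT ((q OR s) OR NOT p) = 1 − 0.69 = 0.31
  → value = 0.3100
Under bounded:
  q OR s = min(1, a+b) on (0.69, 0.27) = 0.96
  NOT p = 1 − 0.81 = 0.19
  (q OR s) OR NOT p = min(1, a+b) on (0.96, 0.19) = 1.00
  NOT ((q OR s) OR NOT p) = 1 − 1.00 = 0.00
  → value = 0.0000
|0.3100 − 0.0000| = 0.310

0.310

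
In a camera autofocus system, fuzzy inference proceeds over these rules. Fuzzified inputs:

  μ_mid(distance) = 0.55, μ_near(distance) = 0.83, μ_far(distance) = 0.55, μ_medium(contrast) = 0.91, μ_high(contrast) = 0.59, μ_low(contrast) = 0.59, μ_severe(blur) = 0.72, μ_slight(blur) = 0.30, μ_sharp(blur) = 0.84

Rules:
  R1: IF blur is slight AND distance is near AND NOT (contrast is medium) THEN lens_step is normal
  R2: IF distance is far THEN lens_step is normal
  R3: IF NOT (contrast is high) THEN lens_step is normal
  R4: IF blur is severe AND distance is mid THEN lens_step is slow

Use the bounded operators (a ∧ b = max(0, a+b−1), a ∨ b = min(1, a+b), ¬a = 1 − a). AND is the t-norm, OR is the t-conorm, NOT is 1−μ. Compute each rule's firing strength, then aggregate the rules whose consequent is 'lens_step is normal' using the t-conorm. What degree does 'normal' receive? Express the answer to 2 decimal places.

R1: slight=0.30, near=0.83, ¬medium=1−0.91=0.09; AND[max(0, a+b−1)] → w = 0.00
R2: far=0.55 → w = 0.55
R3: ¬high=1−0.59=0.41 → w = 0.41
R4: severe=0.72, mid=0.55; AND[max(0, a+b−1)] → w = 0.27
Rules with consequent 'normal': {R1, R2, R3} → strengths 0.00, 0.55, 0.41
Aggregate via t-conorm [min(1, a+b)]: 0.96

0.96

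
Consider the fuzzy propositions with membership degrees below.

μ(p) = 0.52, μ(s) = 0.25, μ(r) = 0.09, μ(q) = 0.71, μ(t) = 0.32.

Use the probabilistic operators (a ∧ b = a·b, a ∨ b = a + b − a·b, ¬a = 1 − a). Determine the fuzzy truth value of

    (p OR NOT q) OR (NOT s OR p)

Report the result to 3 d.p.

NOT q = 1 − 0.7100 = 0.2900
p OR NOT q = a + b − a·b on (0.5200, 0.2900) = 0.6592
NOT s = 1 − 0.2500 = 0.7500
NOT s OR p = a + b − a·b on (0.7500, 0.5200) = 0.8800
(p OR NOT q) OR (NOT s OR p) = a + b − a·b on (0.6592, 0.8800) = 0.9591

0.959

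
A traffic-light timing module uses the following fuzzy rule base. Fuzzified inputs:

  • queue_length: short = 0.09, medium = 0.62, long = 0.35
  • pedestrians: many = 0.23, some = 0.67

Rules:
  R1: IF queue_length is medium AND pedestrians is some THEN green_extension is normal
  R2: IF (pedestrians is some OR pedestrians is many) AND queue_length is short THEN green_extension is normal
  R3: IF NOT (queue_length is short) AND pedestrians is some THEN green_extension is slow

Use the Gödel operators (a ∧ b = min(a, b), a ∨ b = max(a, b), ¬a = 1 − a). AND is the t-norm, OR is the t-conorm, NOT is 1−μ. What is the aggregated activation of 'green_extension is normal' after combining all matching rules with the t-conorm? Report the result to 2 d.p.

R1: medium=0.62, some=0.67; AND[min(a, b)] → w = 0.62
R2: (some=0.67 OR many=0.23) = 0.67; AND[min(a, b)] with short=0.09 → w = 0.09
R3: ¬short=1−0.09=0.91, some=0.67; AND[min(a, b)] → w = 0.67
Rules with consequent 'normal': {R1, R2} → strengths 0.62, 0.09
Aggregate via t-conorm [max(a, b)]: 0.62

0.62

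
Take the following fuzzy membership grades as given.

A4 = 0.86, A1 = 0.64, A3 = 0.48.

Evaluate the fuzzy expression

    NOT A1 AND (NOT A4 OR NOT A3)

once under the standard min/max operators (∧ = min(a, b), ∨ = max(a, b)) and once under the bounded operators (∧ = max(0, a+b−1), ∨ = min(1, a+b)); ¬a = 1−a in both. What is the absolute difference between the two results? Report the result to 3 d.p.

0.340

Under standard min/max:
  NOT A1 = 1 − 0.64 = 0.36
  NOT A4 = 1 − 0.86 = 0.14
  NOT A3 = 1 − 0.48 = 0.52
  NOT A4 OR NOT A3 = max(a, b) on (0.14, 0.52) = 0.52
  NOT A1 AND (NOT A4 OR NOT A3) = min(a, b) on (0.36, 0.52) = 0.36
  → value = 0.3600
Under bounded:
  NOT A1 = 1 − 0.64 = 0.36
  NOT A4 = 1 − 0.86 = 0.14
  NOT A3 = 1 − 0.48 = 0.52
  NOT A4 OR NOT A3 = min(1, a+b) on (0.14, 0.52) = 0.66
  NOT A1 AND (NOT A4 OR NOT A3) = max(0, a+b−1) on (0.36, 0.66) = 0.02
  → value = 0.0200
|0.3600 − 0.0200| = 0.340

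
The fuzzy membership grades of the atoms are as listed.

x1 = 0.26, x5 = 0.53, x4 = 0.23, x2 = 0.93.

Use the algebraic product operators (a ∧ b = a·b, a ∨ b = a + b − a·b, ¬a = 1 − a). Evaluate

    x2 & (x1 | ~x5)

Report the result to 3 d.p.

0.565

~x5 = 1 − 0.5300 = 0.4700
x1 | ~x5 = a + b − a·b on (0.2600, 0.4700) = 0.6078
x2 & (x1 | ~x5) = a·b on (0.9300, 0.6078) = 0.5653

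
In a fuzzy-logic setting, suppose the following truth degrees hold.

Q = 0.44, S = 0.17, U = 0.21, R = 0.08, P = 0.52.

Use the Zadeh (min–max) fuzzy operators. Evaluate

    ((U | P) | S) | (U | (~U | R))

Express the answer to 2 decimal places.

0.79

U | P = max(a, b) on (0.21, 0.52) = 0.52
(U | P) | S = max(a, b) on (0.52, 0.17) = 0.52
~U = 1 − 0.21 = 0.79
~U | R = max(a, b) on (0.79, 0.08) = 0.79
U | (~U | R) = max(a, b) on (0.21, 0.79) = 0.79
((U | P) | S) | (U | (~U | R)) = max(a, b) on (0.52, 0.79) = 0.79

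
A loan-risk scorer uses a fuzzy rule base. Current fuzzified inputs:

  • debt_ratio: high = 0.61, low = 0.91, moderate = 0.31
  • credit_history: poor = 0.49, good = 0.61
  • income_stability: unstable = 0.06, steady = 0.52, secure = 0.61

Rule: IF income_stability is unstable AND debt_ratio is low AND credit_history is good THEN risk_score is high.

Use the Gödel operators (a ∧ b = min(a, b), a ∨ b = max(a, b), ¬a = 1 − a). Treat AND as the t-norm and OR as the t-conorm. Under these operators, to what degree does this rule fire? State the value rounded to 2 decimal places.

0.06

firing strength: unstable=0.06, low=0.91, good=0.61; AND[min(a, b)] → w = 0.06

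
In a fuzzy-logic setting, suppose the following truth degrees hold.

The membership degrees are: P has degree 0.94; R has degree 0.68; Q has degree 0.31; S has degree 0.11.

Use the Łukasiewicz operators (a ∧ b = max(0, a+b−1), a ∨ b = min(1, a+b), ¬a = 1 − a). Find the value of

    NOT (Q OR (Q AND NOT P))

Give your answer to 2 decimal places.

0.69

NOT P = 1 − 0.94 = 0.06
Q AND NOT P = max(0, a+b−1) on (0.31, 0.06) = 0.00
Q OR (Q AND NOT P) = min(1, a+b) on (0.31, 0.00) = 0.31
NOT (Q OR (Q AND NOT P)) = 1 − 0.31 = 0.69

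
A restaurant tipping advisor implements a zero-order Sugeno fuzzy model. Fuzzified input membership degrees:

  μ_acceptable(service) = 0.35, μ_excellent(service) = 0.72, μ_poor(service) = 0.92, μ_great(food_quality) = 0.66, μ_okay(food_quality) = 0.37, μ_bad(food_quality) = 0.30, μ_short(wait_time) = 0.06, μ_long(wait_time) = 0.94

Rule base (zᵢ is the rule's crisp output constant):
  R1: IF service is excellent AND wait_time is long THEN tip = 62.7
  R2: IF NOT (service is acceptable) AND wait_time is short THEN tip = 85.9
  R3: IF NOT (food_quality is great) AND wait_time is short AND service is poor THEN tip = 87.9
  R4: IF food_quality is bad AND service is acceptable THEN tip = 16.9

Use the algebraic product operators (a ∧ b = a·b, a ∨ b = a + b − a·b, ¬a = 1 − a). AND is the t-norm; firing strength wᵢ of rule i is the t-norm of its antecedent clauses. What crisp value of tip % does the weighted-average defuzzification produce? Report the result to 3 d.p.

58.613

R1 (z=62.7): excellent=0.72, long=0.94; AND[a·b] → w = 0.6768
R2 (z=85.9): ¬acceptable=1−0.35=0.65, short=0.06; AND[a·b] → w = 0.0390
R3 (z=87.9): ¬great=1−0.66=0.34, short=0.06, poor=0.92; AND[a·b] → w = 0.0188
R4 (z=16.9): bad=0.30, acceptable=0.35; AND[a·b] → w = 0.1050
Weighted average = (0.6768·62.7 + 0.0390·85.9 + 0.0188·87.9 + 0.1050·16.9) / (0.6768 + 0.0390 + 0.0188 + 0.1050)
  = 49.2097 / 0.8396 = 58.613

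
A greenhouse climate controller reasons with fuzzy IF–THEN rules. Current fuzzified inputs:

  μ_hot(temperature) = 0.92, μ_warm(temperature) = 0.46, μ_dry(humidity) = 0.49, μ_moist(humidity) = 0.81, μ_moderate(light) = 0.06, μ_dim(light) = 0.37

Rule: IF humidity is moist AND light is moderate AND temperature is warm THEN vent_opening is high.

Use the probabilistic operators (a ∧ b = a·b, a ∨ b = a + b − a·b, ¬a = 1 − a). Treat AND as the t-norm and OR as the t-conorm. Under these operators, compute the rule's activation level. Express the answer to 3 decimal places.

0.022

firing strength: moist=0.81, moderate=0.06, warm=0.46; AND[a·b] → w = 0.0224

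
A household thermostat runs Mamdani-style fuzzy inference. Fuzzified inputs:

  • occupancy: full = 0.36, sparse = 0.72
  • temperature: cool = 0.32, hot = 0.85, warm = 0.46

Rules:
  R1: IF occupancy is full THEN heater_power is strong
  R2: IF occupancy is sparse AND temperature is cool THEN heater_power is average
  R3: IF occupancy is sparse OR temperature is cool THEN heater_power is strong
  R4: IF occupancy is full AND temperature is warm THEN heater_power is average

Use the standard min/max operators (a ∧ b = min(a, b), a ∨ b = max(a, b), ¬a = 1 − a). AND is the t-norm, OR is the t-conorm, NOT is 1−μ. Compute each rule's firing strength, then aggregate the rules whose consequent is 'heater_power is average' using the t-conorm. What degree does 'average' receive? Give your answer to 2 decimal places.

0.36

R1: full=0.36 → w = 0.36
R2: sparse=0.72, cool=0.32; AND[min(a, b)] → w = 0.32
R3: sparse=0.72, cool=0.32; OR[max(a, b)] → w = 0.72
R4: full=0.36, warm=0.46; AND[min(a, b)] → w = 0.36
Rules with consequent 'average': {R2, R4} → strengths 0.32, 0.36
Aggregate via t-conorm [max(a, b)]: 0.36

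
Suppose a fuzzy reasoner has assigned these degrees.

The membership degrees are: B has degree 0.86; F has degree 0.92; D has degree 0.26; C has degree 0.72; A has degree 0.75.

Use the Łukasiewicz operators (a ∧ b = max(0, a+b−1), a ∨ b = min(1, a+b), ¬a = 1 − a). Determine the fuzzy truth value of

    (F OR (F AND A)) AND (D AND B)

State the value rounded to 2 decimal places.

F AND A = max(0, a+b−1) on (0.92, 0.75) = 0.67
F OR (F AND A) = min(1, a+b) on (0.92, 0.67) = 1.00
D AND B = max(0, a+b−1) on (0.26, 0.86) = 0.12
(F OR (F AND A)) AND (D AND B) = max(0, a+b−1) on (1.00, 0.12) = 0.12

0.12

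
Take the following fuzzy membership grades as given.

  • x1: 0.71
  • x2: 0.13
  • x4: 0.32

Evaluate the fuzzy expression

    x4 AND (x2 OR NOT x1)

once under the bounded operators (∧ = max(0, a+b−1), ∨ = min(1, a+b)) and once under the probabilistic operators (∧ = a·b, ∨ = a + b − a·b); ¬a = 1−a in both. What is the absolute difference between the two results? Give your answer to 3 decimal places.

0.122

Under bounded:
  NOT x1 = 1 − 0.71 = 0.29
  x2 OR NOT x1 = min(1, a+b) on (0.13, 0.29) = 0.42
  x4 AND (x2 OR NOT x1) = max(0, a+b−1) on (0.32, 0.42) = 0.00
  → value = 0.0000
Under probabilistic:
  NOT x1 = 1 − 0.7100 = 0.2900
  x2 OR NOT x1 = a + b − a·b on (0.1300, 0.2900) = 0.3823
  x4 AND (x2 OR NOT x1) = a·b on (0.3200, 0.3823) = 0.1223
  → value = 0.1223
|0.0000 − 0.1223| = 0.122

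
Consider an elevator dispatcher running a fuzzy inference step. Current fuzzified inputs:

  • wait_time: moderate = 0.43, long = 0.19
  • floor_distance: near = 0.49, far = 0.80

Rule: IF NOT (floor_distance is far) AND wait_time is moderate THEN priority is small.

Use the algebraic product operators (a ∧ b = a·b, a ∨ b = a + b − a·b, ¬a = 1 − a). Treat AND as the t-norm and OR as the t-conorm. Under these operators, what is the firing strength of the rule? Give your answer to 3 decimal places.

firing strength: ¬far=1−0.80=0.20, moderate=0.43; AND[a·b] → w = 0.0860

0.086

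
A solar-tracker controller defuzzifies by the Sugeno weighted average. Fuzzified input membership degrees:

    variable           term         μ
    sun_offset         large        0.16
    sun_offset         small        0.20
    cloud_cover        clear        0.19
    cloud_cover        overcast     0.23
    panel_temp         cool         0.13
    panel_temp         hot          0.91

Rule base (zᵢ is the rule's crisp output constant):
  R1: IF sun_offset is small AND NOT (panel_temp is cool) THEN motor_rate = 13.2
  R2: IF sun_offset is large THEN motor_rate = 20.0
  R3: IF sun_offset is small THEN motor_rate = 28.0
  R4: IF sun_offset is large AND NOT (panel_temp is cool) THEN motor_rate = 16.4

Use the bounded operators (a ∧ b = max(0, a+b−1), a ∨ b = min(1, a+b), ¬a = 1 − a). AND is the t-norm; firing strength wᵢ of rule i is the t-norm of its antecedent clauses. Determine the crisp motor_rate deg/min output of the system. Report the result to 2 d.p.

R1 (z=13.2): small=0.20, ¬cool=1−0.13=0.87; AND[max(0, a+b−1)] → w = 0.07
R2 (z=20.0): large=0.16 → w = 0.16
R3 (z=28.0): small=0.20 → w = 0.20
R4 (z=16.4): large=0.16, ¬cool=1−0.13=0.87; AND[max(0, a+b−1)] → w = 0.03
Weighted average = (0.07·13.2 + 0.16·20.0 + 0.20·28.0 + 0.03·16.4) / (0.07 + 0.16 + 0.20 + 0.03)
  = 10.2160 / 0.4600 = 22.21

22.21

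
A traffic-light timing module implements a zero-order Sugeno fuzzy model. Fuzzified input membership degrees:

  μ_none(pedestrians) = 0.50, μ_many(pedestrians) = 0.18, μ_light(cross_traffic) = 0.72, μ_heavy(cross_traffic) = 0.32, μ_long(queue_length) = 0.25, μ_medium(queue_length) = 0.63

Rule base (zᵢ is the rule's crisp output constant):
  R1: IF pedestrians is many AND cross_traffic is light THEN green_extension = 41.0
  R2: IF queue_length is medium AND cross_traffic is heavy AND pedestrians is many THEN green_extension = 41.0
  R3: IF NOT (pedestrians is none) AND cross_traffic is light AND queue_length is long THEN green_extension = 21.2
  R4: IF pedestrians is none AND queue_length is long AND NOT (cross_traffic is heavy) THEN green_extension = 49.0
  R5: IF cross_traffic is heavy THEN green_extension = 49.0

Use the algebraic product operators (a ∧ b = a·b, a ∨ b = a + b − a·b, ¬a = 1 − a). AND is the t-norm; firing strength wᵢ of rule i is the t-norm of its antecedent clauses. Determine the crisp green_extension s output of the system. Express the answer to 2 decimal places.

R1 (z=41.0): many=0.18, light=0.72; AND[a·b] → w = 0.1296
R2 (z=41.0): medium=0.63, heavy=0.32, many=0.18; AND[a·b] → w = 0.0363
R3 (z=21.2): ¬none=1−0.50=0.50, light=0.72, long=0.25; AND[a·b] → w = 0.0900
R4 (z=49.0): none=0.50, long=0.25, ¬heavy=1−0.32=0.68; AND[a·b] → w = 0.0850
R5 (z=49.0): heavy=0.32 → w = 0.3200
Weighted average = (0.1296·41.0 + 0.0363·41.0 + 0.0900·21.2 + 0.0850·49.0 + 0.3200·49.0) / (0.1296 + 0.0363 + 0.0900 + 0.0850 + 0.3200)
  = 28.5544 / 0.6609 = 43.21

43.21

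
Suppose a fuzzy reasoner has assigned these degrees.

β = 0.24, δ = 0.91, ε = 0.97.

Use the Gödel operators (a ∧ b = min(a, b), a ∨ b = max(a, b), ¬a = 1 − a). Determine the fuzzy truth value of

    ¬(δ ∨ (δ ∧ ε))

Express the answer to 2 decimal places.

δ ∧ ε = min(a, b) on (0.91, 0.97) = 0.91
δ ∨ (δ ∧ ε) = max(a, b) on (0.91, 0.91) = 0.91
¬(δ ∨ (δ ∧ ε)) = 1 − 0.91 = 0.09

0.09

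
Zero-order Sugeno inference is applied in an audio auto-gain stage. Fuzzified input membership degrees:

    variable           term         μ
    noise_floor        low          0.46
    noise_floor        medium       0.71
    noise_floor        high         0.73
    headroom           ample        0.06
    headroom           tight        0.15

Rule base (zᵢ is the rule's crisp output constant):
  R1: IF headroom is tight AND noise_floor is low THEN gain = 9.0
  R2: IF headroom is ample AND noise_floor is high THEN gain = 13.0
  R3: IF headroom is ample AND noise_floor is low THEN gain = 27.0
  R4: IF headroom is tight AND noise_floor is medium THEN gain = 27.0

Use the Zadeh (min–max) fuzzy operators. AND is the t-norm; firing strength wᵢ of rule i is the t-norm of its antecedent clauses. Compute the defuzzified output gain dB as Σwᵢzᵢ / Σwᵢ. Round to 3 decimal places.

R1 (z=9.0): tight=0.15, low=0.46; AND[min(a, b)] → w = 0.15
R2 (z=13.0): ample=0.06, high=0.73; AND[min(a, b)] → w = 0.06
R3 (z=27.0): ample=0.06, low=0.46; AND[min(a, b)] → w = 0.06
R4 (z=27.0): tight=0.15, medium=0.71; AND[min(a, b)] → w = 0.15
Weighted average = (0.15·9.0 + 0.06·13.0 + 0.06·27.0 + 0.15·27.0) / (0.15 + 0.06 + 0.06 + 0.15)
  = 7.8000 / 0.4200 = 18.571

18.571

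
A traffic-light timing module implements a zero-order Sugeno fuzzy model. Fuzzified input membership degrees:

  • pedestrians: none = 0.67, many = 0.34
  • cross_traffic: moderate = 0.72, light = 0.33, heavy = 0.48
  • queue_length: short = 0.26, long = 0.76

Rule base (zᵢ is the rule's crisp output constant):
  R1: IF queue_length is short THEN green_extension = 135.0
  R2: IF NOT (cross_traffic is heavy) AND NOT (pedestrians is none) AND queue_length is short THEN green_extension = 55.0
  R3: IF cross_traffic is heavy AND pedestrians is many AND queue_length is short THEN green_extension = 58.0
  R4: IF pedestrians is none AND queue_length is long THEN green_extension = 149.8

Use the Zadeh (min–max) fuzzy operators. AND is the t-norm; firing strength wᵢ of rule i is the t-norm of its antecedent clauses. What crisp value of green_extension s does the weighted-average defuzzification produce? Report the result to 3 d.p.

113.687

R1 (z=135.0): short=0.26 → w = 0.26
R2 (z=55.0): ¬heavy=1−0.48=0.52, ¬none=1−0.67=0.33, short=0.26; AND[min(a, b)] → w = 0.26
R3 (z=58.0): heavy=0.48, many=0.34, short=0.26; AND[min(a, b)] → w = 0.26
R4 (z=149.8): none=0.67, long=0.76; AND[min(a, b)] → w = 0.67
Weighted average = (0.26·135.0 + 0.26·55.0 + 0.26·58.0 + 0.67·149.8) / (0.26 + 0.26 + 0.26 + 0.67)
  = 164.8460 / 1.4500 = 113.687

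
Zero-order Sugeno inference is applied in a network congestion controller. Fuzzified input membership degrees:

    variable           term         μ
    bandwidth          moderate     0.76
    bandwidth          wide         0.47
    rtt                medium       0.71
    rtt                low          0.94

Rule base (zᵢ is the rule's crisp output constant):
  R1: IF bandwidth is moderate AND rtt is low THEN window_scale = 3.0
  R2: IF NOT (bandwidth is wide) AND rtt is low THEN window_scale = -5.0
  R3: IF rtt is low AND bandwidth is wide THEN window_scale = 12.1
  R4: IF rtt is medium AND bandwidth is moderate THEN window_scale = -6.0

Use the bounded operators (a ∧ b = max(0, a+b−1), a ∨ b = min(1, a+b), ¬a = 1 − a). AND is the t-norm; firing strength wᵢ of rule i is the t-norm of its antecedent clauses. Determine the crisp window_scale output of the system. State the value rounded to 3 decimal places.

R1 (z=3.0): moderate=0.76, low=0.94; AND[max(0, a+b−1)] → w = 0.70
R2 (z=-5.0): ¬wide=1−0.47=0.53, low=0.94; AND[max(0, a+b−1)] → w = 0.47
R3 (z=12.1): low=0.94, wide=0.47; AND[max(0, a+b−1)] → w = 0.41
R4 (z=-6.0): medium=0.71, moderate=0.76; AND[max(0, a+b−1)] → w = 0.47
Weighted average = (0.70·3.0 + 0.47·-5.0 + 0.41·12.1 + 0.47·-6.0) / (0.70 + 0.47 + 0.41 + 0.47)
  = 1.8910 / 2.0500 = 0.922

0.922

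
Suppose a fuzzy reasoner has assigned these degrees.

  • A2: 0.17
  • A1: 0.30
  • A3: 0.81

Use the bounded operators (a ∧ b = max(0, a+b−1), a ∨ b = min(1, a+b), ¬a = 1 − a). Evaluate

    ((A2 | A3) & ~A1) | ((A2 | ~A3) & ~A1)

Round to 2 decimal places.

A2 | A3 = min(1, a+b) on (0.17, 0.81) = 0.98
~A1 = 1 − 0.30 = 0.70
(A2 | A3) & ~A1 = max(0, a+b−1) on (0.98, 0.70) = 0.68
~A3 = 1 − 0.81 = 0.19
A2 | ~A3 = min(1, a+b) on (0.17, 0.19) = 0.36
~A1 = 1 − 0.30 = 0.70
(A2 | ~A3) & ~A1 = max(0, a+b−1) on (0.36, 0.70) = 0.06
((A2 | A3) & ~A1) | ((A2 | ~A3) & ~A1) = min(1, a+b) on (0.68, 0.06) = 0.74

0.74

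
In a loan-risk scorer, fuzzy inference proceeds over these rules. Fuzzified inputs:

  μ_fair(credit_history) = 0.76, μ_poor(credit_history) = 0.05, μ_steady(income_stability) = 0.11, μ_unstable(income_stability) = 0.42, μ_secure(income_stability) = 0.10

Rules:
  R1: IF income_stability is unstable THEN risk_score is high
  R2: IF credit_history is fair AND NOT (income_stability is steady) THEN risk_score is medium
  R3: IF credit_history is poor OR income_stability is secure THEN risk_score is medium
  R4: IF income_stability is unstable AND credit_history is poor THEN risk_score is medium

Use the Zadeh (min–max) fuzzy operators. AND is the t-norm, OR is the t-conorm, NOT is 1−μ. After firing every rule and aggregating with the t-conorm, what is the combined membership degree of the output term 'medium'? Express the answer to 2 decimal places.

0.76

R1: unstable=0.42 → w = 0.42
R2: fair=0.76, ¬steady=1−0.11=0.89; AND[min(a, b)] → w = 0.76
R3: poor=0.05, secure=0.10; OR[max(a, b)] → w = 0.10
R4: unstable=0.42, poor=0.05; AND[min(a, b)] → w = 0.05
Rules with consequent 'medium': {R2, R3, R4} → strengths 0.76, 0.10, 0.05
Aggregate via t-conorm [max(a, b)]: 0.76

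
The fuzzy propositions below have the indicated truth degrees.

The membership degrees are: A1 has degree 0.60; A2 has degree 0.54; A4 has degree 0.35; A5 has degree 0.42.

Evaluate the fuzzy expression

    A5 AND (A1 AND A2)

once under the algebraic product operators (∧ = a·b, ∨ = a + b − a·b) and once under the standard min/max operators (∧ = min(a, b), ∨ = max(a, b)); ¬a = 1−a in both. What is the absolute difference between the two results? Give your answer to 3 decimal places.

Under algebraic product:
  A1 AND A2 = a·b on (0.6000, 0.5400) = 0.3240
  A5 AND (A1 AND A2) = a·b on (0.4200, 0.3240) = 0.1361
  → value = 0.1361
Under standard min/max:
  A1 AND A2 = min(a, b) on (0.60, 0.54) = 0.54
  A5 AND (A1 AND A2) = min(a, b) on (0.42, 0.54) = 0.42
  → value = 0.4200
|0.1361 − 0.4200| = 0.284

0.284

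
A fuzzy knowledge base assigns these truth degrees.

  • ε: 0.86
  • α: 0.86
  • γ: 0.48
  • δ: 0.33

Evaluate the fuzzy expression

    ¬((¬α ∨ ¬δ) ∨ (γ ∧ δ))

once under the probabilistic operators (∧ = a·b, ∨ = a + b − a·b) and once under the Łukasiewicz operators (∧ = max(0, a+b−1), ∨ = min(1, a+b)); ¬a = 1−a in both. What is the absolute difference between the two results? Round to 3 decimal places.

Under probabilistic:
  ¬α = 1 − 0.8600 = 0.1400
  ¬δ = 1 − 0.3300 = 0.6700
  ¬α ∨ ¬δ = a + b − a·b on (0.1400, 0.6700) = 0.7162
  γ ∧ δ = a·b on (0.4800, 0.3300) = 0.1584
  (¬α ∨ ¬δ) ∨ (γ ∧ δ) = a + b − a·b on (0.7162, 0.1584) = 0.7612
  ¬((¬α ∨ ¬δ) ∨ (γ ∧ δ)) = 1 − 0.7612 = 0.2388
  → value = 0.2388
Under Łukasiewicz:
  ¬α = 1 − 0.86 = 0.14
  ¬δ = 1 − 0.33 = 0.67
  ¬α ∨ ¬δ = min(1, a+b) on (0.14, 0.67) = 0.81
  γ ∧ δ = max(0, a+b−1) on (0.48, 0.33) = 0.00
  (¬α ∨ ¬δ) ∨ (γ ∧ δ) = min(1, a+b) on (0.81, 0.00) = 0.81
  ¬((¬α ∨ ¬δ) ∨ (γ ∧ δ)) = 1 − 0.81 = 0.19
  → value = 0.1900
|0.2388 − 0.1900| = 0.049

0.049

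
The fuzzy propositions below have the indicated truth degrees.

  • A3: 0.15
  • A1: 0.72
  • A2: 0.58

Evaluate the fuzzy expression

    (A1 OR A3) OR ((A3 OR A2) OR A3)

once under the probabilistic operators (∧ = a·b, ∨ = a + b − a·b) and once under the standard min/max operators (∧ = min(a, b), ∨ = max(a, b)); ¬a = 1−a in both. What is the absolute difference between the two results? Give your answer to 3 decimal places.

Under probabilistic:
  A1 OR A3 = a + b − a·b on (0.7200, 0.1500) = 0.7620
  A3 OR A2 = a + b − a·b on (0.1500, 0.5800) = 0.6430
  (A3 OR A2) OR A3 = a + b − a·b on (0.6430, 0.1500) = 0.6966
  (A1 OR A3) OR ((A3 OR A2) OR A3) = a + b − a·b on (0.7620, 0.6966) = 0.9278
  → value = 0.9278
Under standard min/max:
  A1 OR A3 = max(a, b) on (0.72, 0.15) = 0.72
  A3 OR A2 = max(a, b) on (0.15, 0.58) = 0.58
  (A3 OR A2) OR A3 = max(a, b) on (0.58, 0.15) = 0.58
  (A1 OR A3) OR ((A3 OR A2) OR A3) = max(a, b) on (0.72, 0.58) = 0.72
  → value = 0.7200
|0.9278 − 0.7200| = 0.208

0.208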